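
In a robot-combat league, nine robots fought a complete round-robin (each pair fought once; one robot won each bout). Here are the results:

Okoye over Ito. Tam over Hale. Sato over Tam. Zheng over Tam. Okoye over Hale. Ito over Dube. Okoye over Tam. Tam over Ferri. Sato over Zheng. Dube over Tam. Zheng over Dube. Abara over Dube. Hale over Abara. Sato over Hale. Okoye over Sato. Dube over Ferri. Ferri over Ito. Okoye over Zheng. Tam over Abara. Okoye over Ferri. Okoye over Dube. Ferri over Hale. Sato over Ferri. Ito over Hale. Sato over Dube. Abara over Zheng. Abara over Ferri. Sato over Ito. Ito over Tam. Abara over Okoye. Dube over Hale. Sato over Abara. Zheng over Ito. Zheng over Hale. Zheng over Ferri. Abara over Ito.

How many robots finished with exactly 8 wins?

Win totals: Okoye 7, Tam 3, Zheng 5, Dube 3, Ito 3, Sato 7, Hale 1, Ferri 2, Abara 5.
No robot has exactly 8 wins.

0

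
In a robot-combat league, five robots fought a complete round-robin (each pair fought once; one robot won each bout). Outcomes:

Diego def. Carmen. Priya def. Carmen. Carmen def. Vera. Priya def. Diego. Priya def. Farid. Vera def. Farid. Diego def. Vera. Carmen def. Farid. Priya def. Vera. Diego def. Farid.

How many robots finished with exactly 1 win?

1

Win totals: Farid 0, Vera 1, Carmen 2, Priya 4, Diego 3.
Exactly 1: Vera — 1 robot.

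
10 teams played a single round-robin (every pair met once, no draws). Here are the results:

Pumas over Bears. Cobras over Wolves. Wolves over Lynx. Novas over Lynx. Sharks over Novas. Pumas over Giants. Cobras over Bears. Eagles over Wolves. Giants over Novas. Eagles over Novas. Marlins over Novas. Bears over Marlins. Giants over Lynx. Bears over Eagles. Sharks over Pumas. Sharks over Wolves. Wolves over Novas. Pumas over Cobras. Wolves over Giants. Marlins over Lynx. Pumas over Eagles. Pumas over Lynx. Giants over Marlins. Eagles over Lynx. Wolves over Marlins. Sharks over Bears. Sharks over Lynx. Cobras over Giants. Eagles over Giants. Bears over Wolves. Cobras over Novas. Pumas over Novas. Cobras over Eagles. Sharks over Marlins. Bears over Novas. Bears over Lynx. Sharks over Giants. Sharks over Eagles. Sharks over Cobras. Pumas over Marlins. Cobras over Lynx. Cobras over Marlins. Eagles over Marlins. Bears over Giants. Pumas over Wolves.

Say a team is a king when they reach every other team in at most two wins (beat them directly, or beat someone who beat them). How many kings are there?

1

Pumas cannot reach Sharks in two steps.
Marlins cannot reach Pumas, Cobras, Sharks, Giants, Bears, Eagles, Wolves in two steps.
Cobras cannot reach Pumas, Sharks in two steps.
Sharks reaches everyone (king).
Giants cannot reach Pumas, Cobras, Sharks, Bears, Eagles, Wolves in two steps.
Bears cannot reach Pumas, Cobras, Sharks in two steps.
Novas cannot reach Pumas, Marlins, Cobras, Sharks, Giants, Bears, Eagles, Wolves in two steps.
Eagles cannot reach Pumas, Cobras, Sharks, Bears in two steps.
Lynx cannot reach Pumas, Marlins, Cobras, Sharks, Giants, Bears, Novas, Eagles, Wolves in two steps.
Wolves cannot reach Pumas, Cobras, Sharks, Bears, Eagles in two steps.
Kings: Sharks — 1.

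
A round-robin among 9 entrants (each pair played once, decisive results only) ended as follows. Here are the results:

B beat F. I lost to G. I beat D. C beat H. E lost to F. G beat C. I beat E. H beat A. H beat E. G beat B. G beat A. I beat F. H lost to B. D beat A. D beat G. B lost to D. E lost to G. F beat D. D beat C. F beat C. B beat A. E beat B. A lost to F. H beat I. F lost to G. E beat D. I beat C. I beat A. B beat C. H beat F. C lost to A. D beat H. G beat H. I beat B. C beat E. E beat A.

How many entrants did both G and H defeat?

G beat: A, B, C, E, F, H, I.
H beat: A, E, F, I.
Both beat: A, E, F, I — 4.

4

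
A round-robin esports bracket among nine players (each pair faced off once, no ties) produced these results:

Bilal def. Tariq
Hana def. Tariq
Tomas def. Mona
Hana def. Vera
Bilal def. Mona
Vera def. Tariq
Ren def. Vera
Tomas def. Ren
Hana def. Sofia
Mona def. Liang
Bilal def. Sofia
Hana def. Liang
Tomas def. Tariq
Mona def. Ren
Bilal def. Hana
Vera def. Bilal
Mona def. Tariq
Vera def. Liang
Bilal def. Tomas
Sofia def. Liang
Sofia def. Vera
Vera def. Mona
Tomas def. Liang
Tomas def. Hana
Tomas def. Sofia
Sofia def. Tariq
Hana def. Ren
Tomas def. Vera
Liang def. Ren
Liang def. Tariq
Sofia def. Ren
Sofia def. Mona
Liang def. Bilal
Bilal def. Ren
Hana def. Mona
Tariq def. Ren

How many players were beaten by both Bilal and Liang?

Bilal beat: Ren, Hana, Tariq, Tomas, Sofia, Mona.
Liang beat: Ren, Tariq, Bilal.
Both beat: Ren, Tariq — 2.

2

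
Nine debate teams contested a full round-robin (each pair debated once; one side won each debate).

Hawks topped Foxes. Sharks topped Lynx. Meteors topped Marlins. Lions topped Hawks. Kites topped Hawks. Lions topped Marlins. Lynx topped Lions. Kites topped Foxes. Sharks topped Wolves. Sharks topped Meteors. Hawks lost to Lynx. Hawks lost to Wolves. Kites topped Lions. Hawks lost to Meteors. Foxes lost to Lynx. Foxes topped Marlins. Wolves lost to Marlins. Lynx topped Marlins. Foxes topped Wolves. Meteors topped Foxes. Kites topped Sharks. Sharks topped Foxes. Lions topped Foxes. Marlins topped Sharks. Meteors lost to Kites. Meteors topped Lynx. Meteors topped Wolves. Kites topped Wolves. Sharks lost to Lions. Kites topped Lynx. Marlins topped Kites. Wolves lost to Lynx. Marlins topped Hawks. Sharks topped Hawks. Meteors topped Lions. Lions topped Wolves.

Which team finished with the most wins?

Win totals: Meteors 6, Lynx 5, Hawks 1, Wolves 1, Marlins 4, Kites 7, Lions 5, Foxes 2, Sharks 5.
Kites leads with 7 wins (next highest: 6).

Kites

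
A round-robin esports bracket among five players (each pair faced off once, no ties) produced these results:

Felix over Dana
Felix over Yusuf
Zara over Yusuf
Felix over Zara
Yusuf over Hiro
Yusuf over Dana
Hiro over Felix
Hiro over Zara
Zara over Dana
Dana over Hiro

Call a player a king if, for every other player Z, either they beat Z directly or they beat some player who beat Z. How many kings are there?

3

Yusuf reaches everyone (king).
Hiro reaches everyone (king).
Zara cannot reach Felix in two steps.
Dana cannot reach Yusuf in two steps.
Felix reaches everyone (king).
Kings: Yusuf, Hiro, Felix — 3.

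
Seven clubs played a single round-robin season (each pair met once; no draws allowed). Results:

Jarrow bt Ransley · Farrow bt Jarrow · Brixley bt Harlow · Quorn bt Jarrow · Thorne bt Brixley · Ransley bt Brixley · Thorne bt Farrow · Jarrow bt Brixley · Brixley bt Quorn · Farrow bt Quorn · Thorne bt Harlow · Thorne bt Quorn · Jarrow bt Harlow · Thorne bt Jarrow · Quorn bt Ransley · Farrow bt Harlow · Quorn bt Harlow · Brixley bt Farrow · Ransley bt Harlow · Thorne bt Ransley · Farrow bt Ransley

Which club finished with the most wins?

Thorne

Win totals: Harlow 0, Quorn 3, Ransley 2, Farrow 4, Thorne 6, Jarrow 3, Brixley 3.
Thorne leads with 6 wins (next highest: 4).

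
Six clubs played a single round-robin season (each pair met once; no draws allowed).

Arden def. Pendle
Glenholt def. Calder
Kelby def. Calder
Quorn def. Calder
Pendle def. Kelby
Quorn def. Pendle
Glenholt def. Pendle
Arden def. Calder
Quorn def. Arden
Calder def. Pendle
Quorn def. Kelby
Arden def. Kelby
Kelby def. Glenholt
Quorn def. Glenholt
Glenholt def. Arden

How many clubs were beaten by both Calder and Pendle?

0

Calder beat: Pendle.
Pendle beat: Kelby.
No one was beaten by both.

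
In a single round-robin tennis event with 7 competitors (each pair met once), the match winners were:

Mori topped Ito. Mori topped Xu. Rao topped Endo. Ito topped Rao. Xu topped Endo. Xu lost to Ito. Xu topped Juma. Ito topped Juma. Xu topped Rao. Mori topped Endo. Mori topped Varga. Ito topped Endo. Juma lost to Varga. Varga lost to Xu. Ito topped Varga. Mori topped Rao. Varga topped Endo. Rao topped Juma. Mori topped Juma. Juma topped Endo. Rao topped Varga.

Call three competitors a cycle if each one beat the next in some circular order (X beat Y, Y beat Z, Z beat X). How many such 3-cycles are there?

Win totals: Ito 5, Endo 0, Rao 3, Juma 1, Varga 2, Xu 4, Mori 6.
A competitor with w wins dominates both others in C(w,2) triples; summing gives 10 + 0 + 3 + 0 + 1 + 6 + 15 = 35 transitive triples.
Total triples C(7,3) = 35, so cyclic triples = 35 − 35 = 0.

0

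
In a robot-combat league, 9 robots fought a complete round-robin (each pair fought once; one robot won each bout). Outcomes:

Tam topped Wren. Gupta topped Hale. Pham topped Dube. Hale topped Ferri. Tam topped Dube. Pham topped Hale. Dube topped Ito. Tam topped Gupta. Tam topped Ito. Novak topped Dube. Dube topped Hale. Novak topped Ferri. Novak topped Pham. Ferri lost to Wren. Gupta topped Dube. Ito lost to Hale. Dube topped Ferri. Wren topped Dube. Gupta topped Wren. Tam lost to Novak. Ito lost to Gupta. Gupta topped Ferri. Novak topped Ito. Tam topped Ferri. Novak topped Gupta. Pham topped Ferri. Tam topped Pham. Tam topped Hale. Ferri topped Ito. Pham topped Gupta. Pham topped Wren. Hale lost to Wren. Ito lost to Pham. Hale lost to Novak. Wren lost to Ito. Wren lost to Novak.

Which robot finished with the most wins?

Novak

Win totals: Novak 8, Ferri 1, Tam 7, Pham 6, Wren 3, Hale 2, Ito 1, Dube 3, Gupta 5.
Novak leads with 8 wins (next highest: 7).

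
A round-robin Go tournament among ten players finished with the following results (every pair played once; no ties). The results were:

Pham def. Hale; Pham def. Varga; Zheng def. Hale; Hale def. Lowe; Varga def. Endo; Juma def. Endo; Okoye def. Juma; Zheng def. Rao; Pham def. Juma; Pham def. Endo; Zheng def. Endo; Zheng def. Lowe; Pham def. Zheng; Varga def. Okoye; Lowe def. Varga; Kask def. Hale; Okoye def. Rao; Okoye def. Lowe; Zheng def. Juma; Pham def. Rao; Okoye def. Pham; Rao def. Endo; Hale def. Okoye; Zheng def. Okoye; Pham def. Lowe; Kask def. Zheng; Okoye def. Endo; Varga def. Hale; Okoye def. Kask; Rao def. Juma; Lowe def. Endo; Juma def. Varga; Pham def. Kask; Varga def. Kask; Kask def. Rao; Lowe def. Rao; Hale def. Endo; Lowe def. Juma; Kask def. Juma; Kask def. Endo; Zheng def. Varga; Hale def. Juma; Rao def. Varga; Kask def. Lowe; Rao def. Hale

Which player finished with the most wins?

Win totals: Zheng 7, Okoye 6, Varga 4, Endo 0, Hale 4, Pham 8, Rao 4, Lowe 4, Juma 2, Kask 6.
Pham leads with 8 wins (next highest: 7).

Pham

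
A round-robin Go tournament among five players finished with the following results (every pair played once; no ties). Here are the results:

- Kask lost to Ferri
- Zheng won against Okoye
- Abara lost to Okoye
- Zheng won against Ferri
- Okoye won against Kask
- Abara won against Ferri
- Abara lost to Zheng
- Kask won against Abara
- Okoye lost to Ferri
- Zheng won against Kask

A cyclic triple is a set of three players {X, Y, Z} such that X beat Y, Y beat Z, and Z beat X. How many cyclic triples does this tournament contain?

2

Of the C(5,3) = 10 triples, the cyclic ones are: {Kask, Ferri, Abara}; {Ferri, Abara, Okoye}.
That is 2.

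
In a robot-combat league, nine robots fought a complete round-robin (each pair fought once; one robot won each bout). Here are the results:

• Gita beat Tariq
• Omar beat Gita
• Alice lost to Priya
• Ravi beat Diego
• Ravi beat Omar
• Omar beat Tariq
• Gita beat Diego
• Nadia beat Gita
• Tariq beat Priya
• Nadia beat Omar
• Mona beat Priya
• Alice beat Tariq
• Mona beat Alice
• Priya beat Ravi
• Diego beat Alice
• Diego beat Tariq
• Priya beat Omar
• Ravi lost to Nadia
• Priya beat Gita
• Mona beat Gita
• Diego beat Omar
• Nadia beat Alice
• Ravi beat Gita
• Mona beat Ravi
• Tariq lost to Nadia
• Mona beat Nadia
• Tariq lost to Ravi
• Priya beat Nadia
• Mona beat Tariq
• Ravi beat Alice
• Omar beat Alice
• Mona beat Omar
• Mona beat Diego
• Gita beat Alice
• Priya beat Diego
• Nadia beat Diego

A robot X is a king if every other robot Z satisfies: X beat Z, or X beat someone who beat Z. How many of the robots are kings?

Mona reaches everyone (king).
Ravi cannot reach Mona, Nadia in two steps.
Priya cannot reach Mona in two steps.
Tariq cannot reach Mona in two steps.
Nadia cannot reach Mona in two steps.
Gita cannot reach Mona, Ravi, Nadia in two steps.
Omar cannot reach Mona, Ravi, Nadia in two steps.
Alice cannot reach Mona, Ravi, Nadia, Gita, Omar, Diego in two steps.
Diego cannot reach Mona, Ravi, Nadia in two steps.
Kings: Mona — 1.

1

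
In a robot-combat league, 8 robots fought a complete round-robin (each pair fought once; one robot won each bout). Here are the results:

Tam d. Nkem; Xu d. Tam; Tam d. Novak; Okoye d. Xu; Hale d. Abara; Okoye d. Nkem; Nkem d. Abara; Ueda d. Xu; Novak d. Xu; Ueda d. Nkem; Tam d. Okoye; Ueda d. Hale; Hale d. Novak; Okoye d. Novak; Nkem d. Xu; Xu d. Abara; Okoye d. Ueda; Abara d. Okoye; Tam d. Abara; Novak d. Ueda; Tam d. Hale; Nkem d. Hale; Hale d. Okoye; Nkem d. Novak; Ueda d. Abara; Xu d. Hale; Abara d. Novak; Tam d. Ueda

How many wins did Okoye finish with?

Okoye's results: beat Ueda, Nkem, Xu, Novak; lost to Abara, Hale, Tam.
That is 4 wins.

4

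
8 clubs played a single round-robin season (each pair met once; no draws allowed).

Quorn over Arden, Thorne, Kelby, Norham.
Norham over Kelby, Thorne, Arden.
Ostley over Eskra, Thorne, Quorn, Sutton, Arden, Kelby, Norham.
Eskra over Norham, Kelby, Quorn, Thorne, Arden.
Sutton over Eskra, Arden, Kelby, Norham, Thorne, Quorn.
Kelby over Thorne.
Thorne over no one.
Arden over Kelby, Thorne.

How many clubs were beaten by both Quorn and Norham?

3

Quorn beat: Thorne, Arden, Kelby, Norham.
Norham beat: Thorne, Arden, Kelby.
Both beat: Thorne, Arden, Kelby — 3.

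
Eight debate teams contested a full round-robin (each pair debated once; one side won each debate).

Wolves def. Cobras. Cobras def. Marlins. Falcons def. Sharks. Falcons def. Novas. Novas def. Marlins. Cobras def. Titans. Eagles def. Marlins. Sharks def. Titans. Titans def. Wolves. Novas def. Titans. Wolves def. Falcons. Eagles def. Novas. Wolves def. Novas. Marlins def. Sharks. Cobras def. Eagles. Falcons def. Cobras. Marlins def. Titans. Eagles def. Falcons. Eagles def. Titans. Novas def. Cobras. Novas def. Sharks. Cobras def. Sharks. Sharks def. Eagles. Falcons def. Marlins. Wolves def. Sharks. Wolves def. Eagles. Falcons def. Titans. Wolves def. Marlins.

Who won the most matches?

Wolves

Win totals: Novas 4, Falcons 5, Eagles 4, Titans 1, Cobras 4, Wolves 6, Marlins 2, Sharks 2.
Wolves leads with 6 wins (next highest: 5).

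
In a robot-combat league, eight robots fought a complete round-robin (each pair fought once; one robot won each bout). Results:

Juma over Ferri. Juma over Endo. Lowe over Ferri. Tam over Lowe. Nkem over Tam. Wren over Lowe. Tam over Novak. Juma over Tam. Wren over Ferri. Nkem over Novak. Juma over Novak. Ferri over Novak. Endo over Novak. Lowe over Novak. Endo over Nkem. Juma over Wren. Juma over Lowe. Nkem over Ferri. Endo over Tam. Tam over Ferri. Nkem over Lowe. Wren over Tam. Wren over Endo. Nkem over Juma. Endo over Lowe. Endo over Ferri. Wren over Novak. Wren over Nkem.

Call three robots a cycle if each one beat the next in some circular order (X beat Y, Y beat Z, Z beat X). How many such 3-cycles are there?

Win totals: Endo 5, Nkem 5, Juma 6, Tam 3, Lowe 2, Ferri 1, Novak 0, Wren 6.
A robot with w wins dominates both others in C(w,2) triples; summing gives 10 + 10 + 15 + 3 + 1 + 0 + 0 + 15 = 54 transitive triples.
Total triples C(8,3) = 56, so cyclic triples = 56 − 54 = 2.

2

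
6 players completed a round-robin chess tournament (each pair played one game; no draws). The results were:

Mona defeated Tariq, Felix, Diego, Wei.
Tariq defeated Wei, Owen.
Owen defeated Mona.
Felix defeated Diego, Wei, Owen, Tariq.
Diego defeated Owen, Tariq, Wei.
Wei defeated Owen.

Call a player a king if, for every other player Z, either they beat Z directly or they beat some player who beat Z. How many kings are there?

3

Tariq cannot reach Diego, Felix in two steps.
Mona reaches everyone (king).
Diego cannot reach Felix in two steps.
Felix reaches everyone (king).
Owen reaches everyone (king).
Wei cannot reach Tariq, Diego, Felix in two steps.
Kings: Mona, Felix, Owen — 3.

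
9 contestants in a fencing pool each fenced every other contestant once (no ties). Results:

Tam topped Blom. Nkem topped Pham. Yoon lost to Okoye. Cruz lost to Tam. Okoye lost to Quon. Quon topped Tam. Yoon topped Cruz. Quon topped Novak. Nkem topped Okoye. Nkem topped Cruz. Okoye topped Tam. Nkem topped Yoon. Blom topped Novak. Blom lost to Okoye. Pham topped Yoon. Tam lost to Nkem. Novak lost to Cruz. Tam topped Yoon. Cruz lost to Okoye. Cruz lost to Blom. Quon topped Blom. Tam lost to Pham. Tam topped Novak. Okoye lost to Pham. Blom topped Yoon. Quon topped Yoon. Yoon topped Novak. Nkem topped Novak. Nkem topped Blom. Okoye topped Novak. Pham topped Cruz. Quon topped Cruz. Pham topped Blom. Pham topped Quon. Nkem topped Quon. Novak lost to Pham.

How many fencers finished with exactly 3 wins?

1

Win totals: Okoye 5, Blom 3, Novak 0, Yoon 2, Nkem 8, Quon 6, Cruz 1, Pham 7, Tam 4.
Exactly 3: Blom — 1 fencer.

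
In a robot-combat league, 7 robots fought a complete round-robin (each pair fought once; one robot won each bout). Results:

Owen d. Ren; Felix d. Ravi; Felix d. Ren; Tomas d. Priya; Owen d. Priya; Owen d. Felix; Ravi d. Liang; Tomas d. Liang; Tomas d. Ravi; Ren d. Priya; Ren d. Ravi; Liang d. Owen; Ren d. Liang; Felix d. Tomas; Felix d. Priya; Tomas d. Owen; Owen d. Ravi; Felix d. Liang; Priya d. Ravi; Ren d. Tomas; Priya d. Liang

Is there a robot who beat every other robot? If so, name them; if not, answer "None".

Highest win total is Felix with 5 (out of 6 possible).
Felix lost to Owen, so no robot went undefeated.

None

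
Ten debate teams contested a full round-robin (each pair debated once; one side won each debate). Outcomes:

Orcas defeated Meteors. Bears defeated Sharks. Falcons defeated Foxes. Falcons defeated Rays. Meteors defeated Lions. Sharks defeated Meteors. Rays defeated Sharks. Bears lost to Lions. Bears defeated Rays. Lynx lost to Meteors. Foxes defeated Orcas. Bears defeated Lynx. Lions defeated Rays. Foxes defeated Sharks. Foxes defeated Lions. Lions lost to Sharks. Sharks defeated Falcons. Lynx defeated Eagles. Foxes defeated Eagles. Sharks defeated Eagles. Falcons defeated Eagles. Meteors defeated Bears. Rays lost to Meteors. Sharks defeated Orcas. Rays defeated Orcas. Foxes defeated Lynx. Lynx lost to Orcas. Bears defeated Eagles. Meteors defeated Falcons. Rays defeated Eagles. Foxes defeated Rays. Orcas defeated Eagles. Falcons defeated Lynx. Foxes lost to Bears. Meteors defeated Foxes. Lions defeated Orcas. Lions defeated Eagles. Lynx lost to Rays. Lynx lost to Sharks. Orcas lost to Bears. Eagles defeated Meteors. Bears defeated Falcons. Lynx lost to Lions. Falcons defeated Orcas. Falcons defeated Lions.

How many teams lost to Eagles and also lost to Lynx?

0

Eagles beat: Meteors.
Lynx beat: Eagles.
No one was beaten by both.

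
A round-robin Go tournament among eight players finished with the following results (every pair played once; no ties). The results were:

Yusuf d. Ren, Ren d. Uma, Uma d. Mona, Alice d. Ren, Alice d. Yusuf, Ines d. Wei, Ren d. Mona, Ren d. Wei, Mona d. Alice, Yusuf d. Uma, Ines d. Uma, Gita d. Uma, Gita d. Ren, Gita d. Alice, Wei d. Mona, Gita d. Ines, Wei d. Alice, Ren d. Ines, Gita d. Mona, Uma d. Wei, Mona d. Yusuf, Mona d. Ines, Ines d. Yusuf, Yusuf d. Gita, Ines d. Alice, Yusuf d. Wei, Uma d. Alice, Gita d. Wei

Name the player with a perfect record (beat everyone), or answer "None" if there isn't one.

None

Highest win total is Gita with 6 (out of 7 possible).
Gita lost to Yusuf, so no player went undefeated.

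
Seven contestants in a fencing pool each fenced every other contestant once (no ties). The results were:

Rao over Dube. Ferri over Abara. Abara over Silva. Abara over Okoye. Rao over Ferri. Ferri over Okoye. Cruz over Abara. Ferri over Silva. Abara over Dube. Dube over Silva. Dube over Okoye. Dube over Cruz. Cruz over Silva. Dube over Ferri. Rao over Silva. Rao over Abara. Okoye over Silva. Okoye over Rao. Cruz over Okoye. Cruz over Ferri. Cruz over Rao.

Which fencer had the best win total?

Win totals: Abara 3, Rao 4, Ferri 3, Cruz 5, Silva 0, Dube 4, Okoye 2.
Cruz leads with 5 wins (next highest: 4).

Cruz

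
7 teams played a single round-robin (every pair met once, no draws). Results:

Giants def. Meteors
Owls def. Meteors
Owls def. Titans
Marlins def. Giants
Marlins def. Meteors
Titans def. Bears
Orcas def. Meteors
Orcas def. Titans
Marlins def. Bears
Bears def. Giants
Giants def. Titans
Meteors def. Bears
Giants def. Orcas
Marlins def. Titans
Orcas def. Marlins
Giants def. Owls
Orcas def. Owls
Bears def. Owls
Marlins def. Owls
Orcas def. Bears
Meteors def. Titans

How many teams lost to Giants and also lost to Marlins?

3

Giants beat: Orcas, Meteors, Titans, Owls.
Marlins beat: Bears, Meteors, Giants, Titans, Owls.
Both beat: Meteors, Titans, Owls — 3.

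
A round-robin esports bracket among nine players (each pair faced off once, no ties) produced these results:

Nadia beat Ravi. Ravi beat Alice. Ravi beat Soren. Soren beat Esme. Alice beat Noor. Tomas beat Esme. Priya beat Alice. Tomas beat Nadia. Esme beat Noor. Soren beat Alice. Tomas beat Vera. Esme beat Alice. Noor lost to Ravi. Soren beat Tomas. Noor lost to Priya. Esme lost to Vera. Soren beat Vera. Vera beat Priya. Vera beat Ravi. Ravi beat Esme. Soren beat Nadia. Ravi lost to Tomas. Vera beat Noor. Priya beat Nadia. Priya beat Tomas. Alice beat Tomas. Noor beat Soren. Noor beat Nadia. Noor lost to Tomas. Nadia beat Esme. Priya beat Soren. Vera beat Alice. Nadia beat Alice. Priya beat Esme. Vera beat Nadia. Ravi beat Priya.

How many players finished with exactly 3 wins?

Win totals: Vera 6, Nadia 3, Ravi 5, Priya 6, Soren 5, Alice 2, Noor 2, Tomas 5, Esme 2.
Exactly 3: Nadia — 1 player.

1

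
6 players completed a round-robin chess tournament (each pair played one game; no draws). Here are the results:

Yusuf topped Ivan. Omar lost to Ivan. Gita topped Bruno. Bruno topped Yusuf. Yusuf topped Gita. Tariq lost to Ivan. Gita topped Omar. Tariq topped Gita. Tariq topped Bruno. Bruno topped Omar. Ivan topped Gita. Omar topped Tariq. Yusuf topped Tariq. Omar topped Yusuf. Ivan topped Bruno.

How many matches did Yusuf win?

3

Yusuf's results: beat Gita, Ivan, Tariq; lost to Bruno, Omar.
That is 3 wins.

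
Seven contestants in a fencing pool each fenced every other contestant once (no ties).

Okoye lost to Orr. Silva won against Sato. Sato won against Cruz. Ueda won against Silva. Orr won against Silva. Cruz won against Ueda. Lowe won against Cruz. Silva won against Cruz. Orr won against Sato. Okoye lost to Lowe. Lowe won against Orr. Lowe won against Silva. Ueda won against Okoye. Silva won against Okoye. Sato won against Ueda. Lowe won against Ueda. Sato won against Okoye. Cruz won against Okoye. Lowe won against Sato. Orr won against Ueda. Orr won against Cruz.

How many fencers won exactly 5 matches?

Win totals: Ueda 2, Silva 3, Lowe 6, Okoye 0, Sato 3, Cruz 2, Orr 5.
Exactly 5: Orr — 1 fencer.

1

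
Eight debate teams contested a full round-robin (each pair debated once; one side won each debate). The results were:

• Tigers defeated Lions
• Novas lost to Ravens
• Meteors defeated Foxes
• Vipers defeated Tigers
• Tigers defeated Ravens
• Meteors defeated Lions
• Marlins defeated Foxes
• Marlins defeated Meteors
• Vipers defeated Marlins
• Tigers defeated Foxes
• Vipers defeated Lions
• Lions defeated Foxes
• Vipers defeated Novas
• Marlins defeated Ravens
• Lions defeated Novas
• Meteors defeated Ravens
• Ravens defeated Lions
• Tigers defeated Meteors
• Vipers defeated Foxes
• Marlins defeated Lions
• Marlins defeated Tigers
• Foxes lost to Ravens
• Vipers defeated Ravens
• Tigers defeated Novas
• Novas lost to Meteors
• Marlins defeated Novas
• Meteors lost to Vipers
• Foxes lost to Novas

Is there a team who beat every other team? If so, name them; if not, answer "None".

Vipers has 7 wins out of 7 opponents — a perfect record.

Vipers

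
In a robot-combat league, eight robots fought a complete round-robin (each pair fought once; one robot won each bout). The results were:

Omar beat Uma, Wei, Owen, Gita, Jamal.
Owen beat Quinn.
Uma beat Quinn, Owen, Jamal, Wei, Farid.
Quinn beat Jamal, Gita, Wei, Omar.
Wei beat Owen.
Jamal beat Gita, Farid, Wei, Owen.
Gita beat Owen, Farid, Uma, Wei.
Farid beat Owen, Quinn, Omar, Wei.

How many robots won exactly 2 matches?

0

Win totals: Gita 4, Uma 5, Quinn 4, Farid 4, Jamal 4, Owen 1, Wei 1, Omar 5.
No robot has exactly 2 wins.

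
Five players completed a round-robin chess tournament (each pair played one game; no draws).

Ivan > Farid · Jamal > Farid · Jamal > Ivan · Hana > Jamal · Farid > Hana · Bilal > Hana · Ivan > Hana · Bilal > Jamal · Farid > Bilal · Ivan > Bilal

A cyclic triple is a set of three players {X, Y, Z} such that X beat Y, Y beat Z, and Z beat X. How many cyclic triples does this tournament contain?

Of the C(5,3) = 10 triples, the cyclic ones are: {Jamal, Ivan, Hana}; {Jamal, Ivan, Bilal}; {Jamal, Farid, Hana}; {Jamal, Farid, Bilal}.
That is 4.

4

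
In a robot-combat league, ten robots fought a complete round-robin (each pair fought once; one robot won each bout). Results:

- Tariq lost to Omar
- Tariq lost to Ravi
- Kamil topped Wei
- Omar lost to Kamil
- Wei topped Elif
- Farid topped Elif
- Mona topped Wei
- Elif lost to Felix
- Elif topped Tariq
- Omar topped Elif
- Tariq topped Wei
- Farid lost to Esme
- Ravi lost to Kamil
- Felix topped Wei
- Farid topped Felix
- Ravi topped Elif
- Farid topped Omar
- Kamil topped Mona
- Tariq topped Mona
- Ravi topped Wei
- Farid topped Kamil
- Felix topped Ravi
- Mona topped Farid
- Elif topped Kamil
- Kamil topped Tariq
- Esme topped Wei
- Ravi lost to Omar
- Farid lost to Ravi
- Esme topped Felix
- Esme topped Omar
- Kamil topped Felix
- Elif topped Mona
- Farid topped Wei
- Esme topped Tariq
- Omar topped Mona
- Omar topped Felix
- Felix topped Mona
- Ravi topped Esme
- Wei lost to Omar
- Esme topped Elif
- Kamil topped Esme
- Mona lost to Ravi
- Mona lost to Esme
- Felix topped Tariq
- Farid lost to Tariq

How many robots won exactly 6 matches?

2

Win totals: Farid 5, Omar 6, Ravi 6, Wei 1, Esme 7, Tariq 3, Kamil 7, Felix 5, Mona 2, Elif 3.
Exactly 6: Omar, Ravi — 2 robots.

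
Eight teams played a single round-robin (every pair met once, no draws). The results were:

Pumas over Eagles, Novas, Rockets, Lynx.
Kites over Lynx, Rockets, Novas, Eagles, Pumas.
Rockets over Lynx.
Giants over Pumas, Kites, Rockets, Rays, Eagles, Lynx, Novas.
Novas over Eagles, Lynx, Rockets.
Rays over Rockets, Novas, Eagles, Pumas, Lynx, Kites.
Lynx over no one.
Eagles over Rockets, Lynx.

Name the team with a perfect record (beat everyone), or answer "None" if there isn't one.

Giants

Giants has 7 wins out of 7 opponents — a perfect record.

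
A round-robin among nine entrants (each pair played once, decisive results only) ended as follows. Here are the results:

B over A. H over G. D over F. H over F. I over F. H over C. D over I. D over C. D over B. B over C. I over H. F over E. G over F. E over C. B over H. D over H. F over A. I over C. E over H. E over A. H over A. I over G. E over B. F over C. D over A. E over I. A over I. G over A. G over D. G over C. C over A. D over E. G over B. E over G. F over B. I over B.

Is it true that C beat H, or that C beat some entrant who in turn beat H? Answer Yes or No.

C did not beat H directly.
C beat A, but each of them lost to H. No two-step path.

No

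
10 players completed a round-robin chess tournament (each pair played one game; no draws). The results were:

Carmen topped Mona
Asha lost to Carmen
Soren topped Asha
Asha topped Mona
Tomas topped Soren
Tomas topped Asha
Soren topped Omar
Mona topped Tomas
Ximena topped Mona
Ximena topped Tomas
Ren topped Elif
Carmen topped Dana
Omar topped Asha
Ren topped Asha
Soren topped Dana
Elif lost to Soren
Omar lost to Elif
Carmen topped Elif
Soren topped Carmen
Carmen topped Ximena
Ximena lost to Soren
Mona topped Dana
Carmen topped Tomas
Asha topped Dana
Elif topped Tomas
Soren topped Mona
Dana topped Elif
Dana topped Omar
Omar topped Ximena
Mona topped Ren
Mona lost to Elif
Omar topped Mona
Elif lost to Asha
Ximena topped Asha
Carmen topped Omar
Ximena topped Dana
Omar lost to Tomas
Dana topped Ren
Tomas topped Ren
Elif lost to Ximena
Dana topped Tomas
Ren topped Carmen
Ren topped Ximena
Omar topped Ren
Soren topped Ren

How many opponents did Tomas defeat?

4

Tomas' results: beat Soren, Omar, Asha, Ren; lost to Dana, Ximena, Elif, Mona, Carmen.
That is 4 wins.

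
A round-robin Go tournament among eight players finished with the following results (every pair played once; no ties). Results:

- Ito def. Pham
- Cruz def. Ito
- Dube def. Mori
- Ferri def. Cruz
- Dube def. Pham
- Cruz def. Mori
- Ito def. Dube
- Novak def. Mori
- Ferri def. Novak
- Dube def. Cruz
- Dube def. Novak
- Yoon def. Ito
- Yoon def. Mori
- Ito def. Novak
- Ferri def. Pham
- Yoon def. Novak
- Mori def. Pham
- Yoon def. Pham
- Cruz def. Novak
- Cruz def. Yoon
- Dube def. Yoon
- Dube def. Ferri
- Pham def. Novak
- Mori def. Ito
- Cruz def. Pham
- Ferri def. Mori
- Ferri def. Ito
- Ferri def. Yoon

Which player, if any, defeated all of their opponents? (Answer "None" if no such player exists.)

None

Highest win total is Ferri with 6 (out of 7 possible).
Ferri lost to Dube, so no player went undefeated.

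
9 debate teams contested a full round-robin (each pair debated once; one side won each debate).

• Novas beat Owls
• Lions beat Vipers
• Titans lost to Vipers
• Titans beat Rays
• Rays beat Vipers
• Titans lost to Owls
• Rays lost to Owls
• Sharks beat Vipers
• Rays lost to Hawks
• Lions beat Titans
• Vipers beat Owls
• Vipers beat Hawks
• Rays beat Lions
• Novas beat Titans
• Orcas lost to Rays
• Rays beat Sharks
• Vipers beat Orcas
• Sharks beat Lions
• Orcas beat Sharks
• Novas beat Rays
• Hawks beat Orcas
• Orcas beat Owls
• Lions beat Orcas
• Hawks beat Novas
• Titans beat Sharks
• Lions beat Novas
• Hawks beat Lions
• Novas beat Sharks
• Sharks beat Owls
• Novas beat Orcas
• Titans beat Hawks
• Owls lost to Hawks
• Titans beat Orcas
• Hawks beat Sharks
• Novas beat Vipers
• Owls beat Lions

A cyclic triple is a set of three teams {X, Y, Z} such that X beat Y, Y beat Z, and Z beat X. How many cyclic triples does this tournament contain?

23

Win totals: Titans 4, Novas 6, Owls 3, Rays 4, Orcas 2, Lions 4, Sharks 3, Hawks 6, Vipers 4.
A team with w wins dominates both others in C(w,2) triples; summing gives 6 + 15 + 3 + 6 + 1 + 6 + 3 + 15 + 6 = 61 transitive triples.
Total triples C(9,3) = 84, so cyclic triples = 84 − 61 = 23.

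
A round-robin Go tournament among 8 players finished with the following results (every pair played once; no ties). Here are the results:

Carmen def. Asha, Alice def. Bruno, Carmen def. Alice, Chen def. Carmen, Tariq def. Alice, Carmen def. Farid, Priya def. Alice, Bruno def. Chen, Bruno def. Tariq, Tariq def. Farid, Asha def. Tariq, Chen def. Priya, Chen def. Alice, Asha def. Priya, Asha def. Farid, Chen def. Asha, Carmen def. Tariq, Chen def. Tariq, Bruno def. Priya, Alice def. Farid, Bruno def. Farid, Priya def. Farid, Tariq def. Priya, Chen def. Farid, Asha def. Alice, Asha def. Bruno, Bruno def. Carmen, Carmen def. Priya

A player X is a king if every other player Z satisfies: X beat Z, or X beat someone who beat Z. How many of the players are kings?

3

Alice cannot reach Asha in two steps.
Chen reaches everyone (king).
Priya cannot reach Chen, Asha, Tariq, Carmen in two steps.
Asha reaches everyone (king).
Farid cannot reach Alice, Chen, Priya, Asha, Bruno, Tariq, Carmen in two steps.
Bruno reaches everyone (king).
Tariq cannot reach Chen, Asha, Carmen in two steps.
Carmen cannot reach Chen in two steps.
Kings: Chen, Asha, Bruno — 3.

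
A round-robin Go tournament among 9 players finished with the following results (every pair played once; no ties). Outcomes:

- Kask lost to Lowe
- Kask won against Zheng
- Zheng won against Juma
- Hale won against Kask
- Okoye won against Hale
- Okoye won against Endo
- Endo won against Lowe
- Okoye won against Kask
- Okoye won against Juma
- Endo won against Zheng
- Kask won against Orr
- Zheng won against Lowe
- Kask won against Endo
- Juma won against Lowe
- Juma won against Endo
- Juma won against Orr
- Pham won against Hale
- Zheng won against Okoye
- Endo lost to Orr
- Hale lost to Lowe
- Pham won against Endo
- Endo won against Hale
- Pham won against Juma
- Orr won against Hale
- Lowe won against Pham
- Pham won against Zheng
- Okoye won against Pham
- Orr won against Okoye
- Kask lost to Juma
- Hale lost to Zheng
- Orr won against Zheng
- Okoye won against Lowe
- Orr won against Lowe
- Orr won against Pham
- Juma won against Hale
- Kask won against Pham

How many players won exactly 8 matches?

0

Win totals: Okoye 6, Juma 5, Orr 6, Lowe 3, Hale 1, Endo 3, Zheng 4, Pham 4, Kask 4.
No player has exactly 8 wins.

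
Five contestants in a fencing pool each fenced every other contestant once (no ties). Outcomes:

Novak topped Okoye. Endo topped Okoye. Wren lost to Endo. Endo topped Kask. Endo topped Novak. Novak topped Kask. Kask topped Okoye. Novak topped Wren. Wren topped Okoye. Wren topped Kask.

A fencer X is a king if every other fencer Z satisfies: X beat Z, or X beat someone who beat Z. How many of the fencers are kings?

1

Novak cannot reach Endo in two steps.
Okoye cannot reach Novak, Wren, Kask, Endo in two steps.
Wren cannot reach Novak, Endo in two steps.
Kask cannot reach Novak, Wren, Endo in two steps.
Endo reaches everyone (king).
Kings: Endo — 1.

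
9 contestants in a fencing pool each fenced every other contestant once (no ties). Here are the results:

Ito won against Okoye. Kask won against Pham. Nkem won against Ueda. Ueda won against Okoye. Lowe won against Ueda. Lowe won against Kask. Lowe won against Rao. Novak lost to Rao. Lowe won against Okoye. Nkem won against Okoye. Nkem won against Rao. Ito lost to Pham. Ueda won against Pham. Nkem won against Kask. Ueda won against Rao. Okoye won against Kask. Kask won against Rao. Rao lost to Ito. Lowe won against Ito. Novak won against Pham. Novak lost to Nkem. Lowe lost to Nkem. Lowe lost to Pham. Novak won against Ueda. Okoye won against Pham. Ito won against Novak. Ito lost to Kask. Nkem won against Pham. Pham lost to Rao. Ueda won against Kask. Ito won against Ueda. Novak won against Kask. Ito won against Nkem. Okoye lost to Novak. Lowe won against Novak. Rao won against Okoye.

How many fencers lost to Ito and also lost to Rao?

Ito beat: Rao, Nkem, Novak, Okoye, Ueda.
Rao beat: Pham, Novak, Okoye.
Both beat: Novak, Okoye — 2.

2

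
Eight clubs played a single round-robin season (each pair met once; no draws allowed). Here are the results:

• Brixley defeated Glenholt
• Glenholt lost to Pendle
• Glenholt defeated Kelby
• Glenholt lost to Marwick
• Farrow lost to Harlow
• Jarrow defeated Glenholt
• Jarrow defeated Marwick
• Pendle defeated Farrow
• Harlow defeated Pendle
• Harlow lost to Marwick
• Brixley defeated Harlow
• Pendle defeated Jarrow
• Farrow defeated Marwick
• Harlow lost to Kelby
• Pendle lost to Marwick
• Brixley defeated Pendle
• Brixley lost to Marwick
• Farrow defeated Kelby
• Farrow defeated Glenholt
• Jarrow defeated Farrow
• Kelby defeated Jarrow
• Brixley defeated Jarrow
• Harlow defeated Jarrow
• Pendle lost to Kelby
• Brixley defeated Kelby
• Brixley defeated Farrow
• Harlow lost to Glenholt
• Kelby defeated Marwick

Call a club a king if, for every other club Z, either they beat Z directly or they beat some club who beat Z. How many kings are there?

Pendle cannot reach Brixley in two steps.
Glenholt cannot reach Brixley in two steps.
Marwick reaches everyone (king).
Kelby reaches everyone (king).
Jarrow reaches everyone (king).
Farrow reaches everyone (king).
Harlow cannot reach Brixley in two steps.
Brixley reaches everyone (king).
Kings: Marwick, Kelby, Jarrow, Farrow, Brixley — 5.

5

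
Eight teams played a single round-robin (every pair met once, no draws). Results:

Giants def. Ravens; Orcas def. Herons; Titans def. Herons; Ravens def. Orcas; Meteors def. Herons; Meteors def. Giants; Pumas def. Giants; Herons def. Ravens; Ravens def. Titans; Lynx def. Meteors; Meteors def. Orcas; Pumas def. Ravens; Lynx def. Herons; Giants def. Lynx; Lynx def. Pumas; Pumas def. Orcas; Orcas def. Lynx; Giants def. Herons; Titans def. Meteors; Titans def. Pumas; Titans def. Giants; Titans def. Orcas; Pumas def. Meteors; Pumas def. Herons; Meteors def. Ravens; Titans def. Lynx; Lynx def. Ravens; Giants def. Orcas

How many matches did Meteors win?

4

Meteors' results: beat Orcas, Giants, Herons, Ravens; lost to Lynx, Pumas, Titans.
That is 4 wins.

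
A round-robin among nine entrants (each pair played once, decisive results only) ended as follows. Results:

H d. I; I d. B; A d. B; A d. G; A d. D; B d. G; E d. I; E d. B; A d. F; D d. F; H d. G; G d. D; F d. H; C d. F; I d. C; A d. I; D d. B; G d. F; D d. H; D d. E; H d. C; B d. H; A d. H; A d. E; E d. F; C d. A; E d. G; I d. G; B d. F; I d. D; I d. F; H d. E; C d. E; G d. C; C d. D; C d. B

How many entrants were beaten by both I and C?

I beat: B, C, D, F, G.
C beat: A, B, D, E, F.
Both beat: B, D, F — 3.

3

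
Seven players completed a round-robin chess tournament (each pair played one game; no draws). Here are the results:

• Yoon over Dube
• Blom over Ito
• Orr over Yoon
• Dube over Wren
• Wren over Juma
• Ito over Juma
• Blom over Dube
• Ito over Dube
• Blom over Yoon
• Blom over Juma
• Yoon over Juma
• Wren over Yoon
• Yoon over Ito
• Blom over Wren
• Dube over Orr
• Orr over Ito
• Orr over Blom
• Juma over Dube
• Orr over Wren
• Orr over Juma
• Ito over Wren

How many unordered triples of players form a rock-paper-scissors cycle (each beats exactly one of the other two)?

7

Win totals: Juma 1, Blom 5, Orr 5, Ito 3, Wren 2, Dube 2, Yoon 3.
A player with w wins dominates both others in C(w,2) triples; summing gives 0 + 10 + 10 + 3 + 1 + 1 + 3 = 28 transitive triples.
Total triples C(7,3) = 35, so cyclic triples = 35 − 28 = 7.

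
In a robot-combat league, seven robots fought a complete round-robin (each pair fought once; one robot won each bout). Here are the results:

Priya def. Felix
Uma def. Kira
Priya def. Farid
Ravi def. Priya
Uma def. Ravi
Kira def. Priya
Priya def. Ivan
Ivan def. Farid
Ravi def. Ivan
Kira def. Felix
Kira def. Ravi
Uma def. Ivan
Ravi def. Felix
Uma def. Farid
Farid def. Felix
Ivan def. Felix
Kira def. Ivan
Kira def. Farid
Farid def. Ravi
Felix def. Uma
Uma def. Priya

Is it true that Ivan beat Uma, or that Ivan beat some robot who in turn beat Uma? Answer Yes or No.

Ivan did not beat Uma directly.
Ivan beat Farid, Felix. Of those, Felix beat Uma.

Yes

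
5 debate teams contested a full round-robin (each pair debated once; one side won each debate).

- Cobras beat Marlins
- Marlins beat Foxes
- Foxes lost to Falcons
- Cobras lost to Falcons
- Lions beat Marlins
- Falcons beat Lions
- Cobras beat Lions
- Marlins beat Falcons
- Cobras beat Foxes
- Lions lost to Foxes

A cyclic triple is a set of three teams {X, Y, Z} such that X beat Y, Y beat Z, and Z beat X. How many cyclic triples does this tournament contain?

3

Win totals: Cobras 3, Falcons 3, Lions 1, Marlins 2, Foxes 1.
A team with w wins dominates both others in C(w,2) triples; summing gives 3 + 3 + 0 + 1 + 0 = 7 transitive triples.
Total triples C(5,3) = 10, so cyclic triples = 10 − 7 = 3.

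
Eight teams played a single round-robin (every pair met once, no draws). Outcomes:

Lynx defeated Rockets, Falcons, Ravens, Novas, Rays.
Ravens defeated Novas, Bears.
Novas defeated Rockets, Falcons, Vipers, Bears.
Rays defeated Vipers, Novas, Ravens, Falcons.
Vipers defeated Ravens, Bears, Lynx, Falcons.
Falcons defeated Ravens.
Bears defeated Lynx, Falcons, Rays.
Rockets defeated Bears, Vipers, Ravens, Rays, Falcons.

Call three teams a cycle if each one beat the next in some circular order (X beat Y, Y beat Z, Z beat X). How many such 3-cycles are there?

14

Win totals: Rays 4, Novas 4, Bears 3, Lynx 5, Ravens 2, Falcons 1, Vipers 4, Rockets 5.
A team with w wins dominates both others in C(w,2) triples; summing gives 6 + 6 + 3 + 10 + 1 + 0 + 6 + 10 = 42 transitive triples.
Total triples C(8,3) = 56, so cyclic triples = 56 − 42 = 14.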